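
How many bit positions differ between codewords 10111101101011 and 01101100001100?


Count differing positions: ^ ^ . ^ . . . ^ ^ . . ^ ^ ^ = 8 differences

8


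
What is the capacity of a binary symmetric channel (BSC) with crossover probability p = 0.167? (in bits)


H(p) = -p*log2(p) - (1-p)*log2(1-p) = -0.167*log2(0.167) - 0.833*log2(0.833) = 0.431207 + 0.219588 = 0.6508. C = 1 - H(p) = 1 - 0.6508 = 0.3492

0.3492 bits


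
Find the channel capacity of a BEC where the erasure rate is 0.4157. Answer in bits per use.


C = 1 - epsilon = 1 - 0.4157 = 0.5843

0.5843 bits


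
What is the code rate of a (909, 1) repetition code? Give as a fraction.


Rate = k/n = 1/909

1/909


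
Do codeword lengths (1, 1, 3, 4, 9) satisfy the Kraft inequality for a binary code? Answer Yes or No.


Kraft sum = sum(2^(-l_i)) = 1.1895, need <= 1. Result: violated (a binary prefix-free code with these lengths cannot exist)

No


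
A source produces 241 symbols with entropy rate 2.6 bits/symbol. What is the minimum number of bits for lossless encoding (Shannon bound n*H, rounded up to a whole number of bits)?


Minimum bits >= n * H = 241 * 2.6 = 626.6, rounded up to a whole number of bits = 627

627 bits


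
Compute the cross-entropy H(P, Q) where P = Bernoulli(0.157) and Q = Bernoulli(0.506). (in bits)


H(P,Q) = -p*log2(q) - (1-p)*log2(1-q). -0.157*log2(0.506) = 0.154298; -0.843*log2(0.494) = 0.857683. H(P,Q) = 0.154298 + 0.857683 = 1.012

1.012 bits


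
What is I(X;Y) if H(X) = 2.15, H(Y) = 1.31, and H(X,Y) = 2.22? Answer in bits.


I(X;Y) = H(X) + H(Y) - H(X,Y) = 2.15 + 1.31 - 2.22 = 1.24

1.24 bits


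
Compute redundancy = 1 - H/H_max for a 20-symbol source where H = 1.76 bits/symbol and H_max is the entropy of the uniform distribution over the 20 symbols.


H_max = log2(K) = log2(20) = 4.3219 bits/symbol. Redundancy = 1 - H/H_max = 1 - 1.76/4.3219 = 1 - 0.4072 = 0.5928

0.5928


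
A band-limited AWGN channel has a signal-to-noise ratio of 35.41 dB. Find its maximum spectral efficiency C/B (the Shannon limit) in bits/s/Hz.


SNR_linear = 10^(35.41/10) = 3475.3616; C/B = log2(1 + SNR_linear) = log2(1 + 3475.3616) = 11.7634

11.7634 bits/s/Hz


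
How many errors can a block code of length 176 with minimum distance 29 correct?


Correction capability = floor((d-1)/2) = floor((29-1)/2) = 14

14 errors


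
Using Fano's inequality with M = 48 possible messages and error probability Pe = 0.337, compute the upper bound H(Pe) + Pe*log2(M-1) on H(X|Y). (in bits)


H(Pe) = -Pe*log2(Pe) - (1-Pe)*log2(1-Pe) = -0.337*log2(0.337) - 0.663*log2(0.663) = 0.528813 + 0.393105 = 0.9219. Pe*log2(M-1) = 0.337*log2(47) = 1.871896. Bound = H(Pe) + Pe*log2(M-1) = 0.528813 + 0.393105 + 1.871896 = 2.7938

2.7938 bits


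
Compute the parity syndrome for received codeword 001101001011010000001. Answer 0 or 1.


Syndrome = XOR of all bits = 0 XOR 0 XOR 1 XOR 1 XOR 0 XOR 1 XOR 0 XOR 0 XOR 1 XOR 0 XOR 1 XOR 1 XOR 0 XOR 1 XOR 0 XOR 0 XOR 0 XOR 0 XOR 0 XOR 0 XOR 1 = 0

0


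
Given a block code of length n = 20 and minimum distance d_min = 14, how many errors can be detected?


Detection capability = d_min - 1 = 14 - 1 = 13

13 errors


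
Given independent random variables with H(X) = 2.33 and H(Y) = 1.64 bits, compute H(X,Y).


For independent variables, H(X,Y) = H(X) + H(Y) = 2.33 + 1.64 = 3.97

3.97 bits


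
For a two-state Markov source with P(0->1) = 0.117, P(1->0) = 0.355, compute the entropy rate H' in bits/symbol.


Stationary distribution: pi_0 = p10/(p01+p10) = 0.7521, pi_1 = 0.2479. Entropy rate H' = pi_0*H(p01) + pi_1*H(p10) = 0.7521*0.5207 + 0.2479*0.9385 = 0.6242

0.6242 bits/symbol


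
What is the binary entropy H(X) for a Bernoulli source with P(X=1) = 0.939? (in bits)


H = -p*log2(p) - (1-p)*log2(1-p). -0.939*log2(0.939) = 0.085264; -0.061*log2(0.061) = 0.246138. H = 0.085264 + 0.246138 = 0.3314

0.3314 bits


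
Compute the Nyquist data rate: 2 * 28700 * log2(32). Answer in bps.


Rate = 2 * B * log2(M) = 2 * 28700 * 5.0 = 287000.0

287000.0 bps


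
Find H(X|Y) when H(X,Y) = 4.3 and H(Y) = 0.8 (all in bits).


H(X|Y) = H(X,Y) - H(Y) = 4.3 - 0.8 = 3.5

3.5 bits


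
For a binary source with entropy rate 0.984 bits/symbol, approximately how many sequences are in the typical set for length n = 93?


log2|A_typical| = nH = 93 * 0.984 = 91.512, so |A_typical| ~ 2^91.512 = 3.531e+27

3.531e+27


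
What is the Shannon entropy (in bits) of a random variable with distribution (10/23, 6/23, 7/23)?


H = -sum(p_i * log2(p_i)). Terms: -(10/23)*log2(10/23) = 0.522450; -(6/23)*log2(6/23) = 0.505722; -(7/23)*log2(7/23) = 0.522324. H = 0.522450 + 0.505722 + 0.522324 = 1.5505

1.5505 bits


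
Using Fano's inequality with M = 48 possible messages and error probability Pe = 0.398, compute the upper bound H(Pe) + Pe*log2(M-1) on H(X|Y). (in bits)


H(Pe) = -Pe*log2(Pe) - (1-Pe)*log2(1-Pe) = -0.398*log2(0.398) - 0.602*log2(0.602) = 0.529006 + 0.440763 = 0.9698. Pe*log2(M-1) = 0.398*log2(47) = 2.210726. Bound = H(Pe) + Pe*log2(M-1) = 0.529006 + 0.440763 + 2.210726 = 3.1805

3.1805 bits


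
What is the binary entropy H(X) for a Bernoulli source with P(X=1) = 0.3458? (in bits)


H = -p*log2(p) - (1-p)*log2(1-p). -0.3458*log2(0.3458) = 0.529762; -0.6542*log2(0.6542) = 0.400499. H = 0.529762 + 0.400499 = 0.9303

0.9303 bits


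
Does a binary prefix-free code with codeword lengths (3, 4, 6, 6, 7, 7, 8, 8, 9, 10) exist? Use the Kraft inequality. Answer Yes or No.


Kraft sum = sum(2^(-l_i)) = 0.2451, need <= 1. Result: satisfied (a binary prefix-free code with these lengths exists)

Yes


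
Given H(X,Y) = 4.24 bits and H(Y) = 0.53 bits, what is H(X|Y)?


H(X|Y) = H(X,Y) - H(Y) = 4.24 - 0.53 = 3.71

3.71 bits


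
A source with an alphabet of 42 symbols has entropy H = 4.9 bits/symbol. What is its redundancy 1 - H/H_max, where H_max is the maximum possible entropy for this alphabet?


H_max = log2(K) = log2(42) = 5.3923 bits/symbol. Redundancy = 1 - H/H_max = 1 - 4.9/5.3923 = 1 - 0.9087 = 0.0913

0.0913


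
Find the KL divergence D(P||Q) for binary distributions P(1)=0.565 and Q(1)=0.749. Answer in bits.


KL = p*log2(p/q) + (1-p)*log2((1-p)/(1-q)) = 0.565*log2(0.565/0.749) + 0.435*log2(0.435/0.251) = 0.1153

0.1153 bits


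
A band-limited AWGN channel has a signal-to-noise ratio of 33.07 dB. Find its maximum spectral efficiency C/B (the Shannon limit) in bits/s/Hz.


SNR_linear = 10^(33.07/10) = 2027.6827; C/B = log2(1 + SNR_linear) = log2(1 + 2027.6827) = 10.9863

10.9863 bits/s/Hz


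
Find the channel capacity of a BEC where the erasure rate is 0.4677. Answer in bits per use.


C = 1 - epsilon = 1 - 0.4677 = 0.5323

0.5323 bits


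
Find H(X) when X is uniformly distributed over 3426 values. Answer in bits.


H = log2(n) = log2(3426) = 11.7423

11.7423 bits


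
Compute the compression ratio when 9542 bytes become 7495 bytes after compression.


Ratio = original / compressed = 9542 / 7495 = 1.2731

1.2731


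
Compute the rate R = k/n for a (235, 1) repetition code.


Rate = k/n = 1/235

1/235


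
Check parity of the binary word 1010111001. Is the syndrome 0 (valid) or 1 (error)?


Syndrome = XOR of all bits = 1 XOR 0 XOR 1 XOR 0 XOR 1 XOR 1 XOR 1 XOR 0 XOR 0 XOR 1 = 0

0


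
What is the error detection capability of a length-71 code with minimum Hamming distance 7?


Detection capability = d_min - 1 = 7 - 1 = 6

6 errors


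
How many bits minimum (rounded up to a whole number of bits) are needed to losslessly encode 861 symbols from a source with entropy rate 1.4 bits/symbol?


Minimum bits >= n * H = 861 * 1.4 = 1205.4, rounded up to a whole number of bits = 1206

1206 bits


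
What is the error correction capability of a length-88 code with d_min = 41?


Correction capability = floor((d-1)/2) = floor((41-1)/2) = 20

20 errors


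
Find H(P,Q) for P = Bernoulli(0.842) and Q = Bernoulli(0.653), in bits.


H(P,Q) = -p*log2(q) - (1-p)*log2(1-q). -0.842*log2(0.653) = 0.517700; -0.158*log2(0.347) = 0.241265. H(P,Q) = 0.517700 + 0.241265 = 0.759

0.759 bits


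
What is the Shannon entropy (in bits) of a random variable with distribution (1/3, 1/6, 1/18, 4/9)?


H = -sum(p_i * log2(p_i)). Terms: -(1/3)*log2(1/3) = 0.528321; -(1/6)*log2(1/6) = 0.430827; -(1/18)*log2(1/18) = 0.231663; -(4/9)*log2(4/9) = 0.519967. H = 0.528321 + 0.430827 + 0.231663 + 0.519967 = 1.7108

1.7108 bits


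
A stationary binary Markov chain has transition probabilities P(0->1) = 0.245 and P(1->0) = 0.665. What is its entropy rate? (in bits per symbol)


Stationary distribution: pi_0 = p10/(p01+p10) = 0.7308, pi_1 = 0.2692. Entropy rate H' = pi_0*H(p01) + pi_1*H(p10) = 0.7308*0.8033 + 0.2692*0.92 = 0.8347

0.8347 bits/symbol


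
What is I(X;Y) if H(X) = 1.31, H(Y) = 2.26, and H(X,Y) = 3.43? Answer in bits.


I(X;Y) = H(X) + H(Y) - H(X,Y) = 1.31 + 2.26 - 3.43 = 0.14

0.14 bits


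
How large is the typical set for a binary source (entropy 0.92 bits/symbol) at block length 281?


log2|A_typical| = nH = 281 * 0.92 = 258.52, so |A_typical| ~ 2^258.52 = 6.642e+77

6.642e+77


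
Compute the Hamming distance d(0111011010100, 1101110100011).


Count differing positions: ^ . ^ . ^ . ^ ^ ^ . ^ ^ ^ = 9 differences

9


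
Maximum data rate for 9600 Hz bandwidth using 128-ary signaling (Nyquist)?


Rate = 2 * B * log2(M) = 2 * 9600 * 7.0 = 134400.0

134400.0 bps


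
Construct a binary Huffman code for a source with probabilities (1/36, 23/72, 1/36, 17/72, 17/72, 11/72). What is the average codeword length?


Huffman construction (repeatedly merge the two least-probable nodes; each merge adds 1 bit to every symbol beneath it): 1/36 + 1/36 = 1/18; 1/18 + 11/72 = 5/24; 5/24 + 17/72 = 4/9; 17/72 + 23/72 = 5/9; 4/9 + 5/9 = 1. Resulting codeword lengths (in the order the probabilities were given): (4, 2, 4, 2, 2, 3). L_avg = sum(p_i * l_i) = 1/36*4 + 23/72*2 + 1/36*4 + 17/72*2 + 17/72*2 + 11/72*3 = 163/72 = 2.2639

2.2639 bits


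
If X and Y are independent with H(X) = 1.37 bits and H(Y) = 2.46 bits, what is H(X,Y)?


For independent variables, H(X,Y) = H(X) + H(Y) = 1.37 + 2.46 = 3.83

3.83 bits


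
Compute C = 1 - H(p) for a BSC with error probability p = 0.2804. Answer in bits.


H(p) = -p*log2(p) - (1-p)*log2(1-p) = -0.2804*log2(0.2804) - 0.7196*log2(0.7196) = 0.514377 + 0.341618 = 0.856. C = 1 - H(p) = 1 - 0.856 = 0.144

0.144 bits


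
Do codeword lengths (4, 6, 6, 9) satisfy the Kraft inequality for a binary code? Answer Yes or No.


Kraft sum = sum(2^(-l_i)) = 0.0957, need <= 1. Result: satisfied (a binary prefix-free code with these lengths exists)

Yes


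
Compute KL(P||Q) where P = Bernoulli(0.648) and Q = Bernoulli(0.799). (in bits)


KL = p*log2(p/q) + (1-p)*log2((1-p)/(1-q)) = 0.648*log2(0.648/0.799) + 0.352*log2(0.352/0.201) = 0.0887

0.0887 bits


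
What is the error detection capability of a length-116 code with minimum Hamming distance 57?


Detection capability = d_min - 1 = 57 - 1 = 56

56 errors


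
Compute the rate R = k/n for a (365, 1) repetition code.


Rate = k/n = 1/365

1/365


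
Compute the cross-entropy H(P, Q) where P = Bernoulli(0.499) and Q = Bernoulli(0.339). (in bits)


H(P,Q) = -p*log2(q) - (1-p)*log2(1-q). -0.499*log2(0.339) = 0.778761; -0.501*log2(0.661) = 0.299236. H(P,Q) = 0.778761 + 0.299236 = 1.078

1.078 bits


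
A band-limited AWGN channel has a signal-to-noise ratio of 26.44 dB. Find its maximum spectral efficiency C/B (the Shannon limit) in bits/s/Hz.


SNR_linear = 10^(26.44/10) = 440.5549; C/B = log2(1 + SNR_linear) = log2(1 + 440.5549) = 8.7864

8.7864 bits/s/Hz


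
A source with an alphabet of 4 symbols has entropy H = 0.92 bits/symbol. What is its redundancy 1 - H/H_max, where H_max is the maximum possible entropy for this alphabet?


H_max = log2(K) = log2(4) = 2.0 bits/symbol. Redundancy = 1 - H/H_max = 1 - 0.92/2.0 = 1 - 0.46 = 0.54

0.54


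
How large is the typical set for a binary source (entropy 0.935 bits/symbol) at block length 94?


log2|A_typical| = nH = 94 * 0.935 = 87.89, so |A_typical| ~ 2^87.89 = 2.868e+26

2.868e+26


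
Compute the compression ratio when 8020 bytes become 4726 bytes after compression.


Ratio = original / compressed = 8020 / 4726 = 1.697

1.697


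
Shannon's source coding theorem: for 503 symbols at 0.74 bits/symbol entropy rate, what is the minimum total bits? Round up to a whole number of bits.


Minimum bits >= n * H = 503 * 0.74 = 372.22, rounded up to a whole number of bits = 373

373 bits


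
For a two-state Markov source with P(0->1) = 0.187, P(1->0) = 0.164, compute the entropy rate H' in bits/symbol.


Stationary distribution: pi_0 = p10/(p01+p10) = 0.4672, pi_1 = 0.5328. Entropy rate H' = pi_0*H(p01) + pi_1*H(p10) = 0.4672*0.6952 + 0.5328*0.6438 = 0.6678

0.6678 bits/symbol


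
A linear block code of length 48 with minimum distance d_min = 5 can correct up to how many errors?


Correction capability = floor((d-1)/2) = floor((5-1)/2) = 2

2 errors


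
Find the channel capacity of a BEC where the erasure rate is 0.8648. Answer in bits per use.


C = 1 - epsilon = 1 - 0.8648 = 0.1352

0.1352 bits


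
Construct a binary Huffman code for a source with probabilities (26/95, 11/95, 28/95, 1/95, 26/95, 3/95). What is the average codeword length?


Huffman construction (repeatedly merge the two least-probable nodes; each merge adds 1 bit to every symbol beneath it): 1/95 + 3/95 = 4/95; 4/95 + 11/95 = 3/19; 3/19 + 26/95 = 41/95; 26/95 + 28/95 = 54/95; 41/95 + 54/95 = 1. Resulting codeword lengths (in the order the probabilities were given): (2, 3, 2, 4, 2, 4). L_avg = sum(p_i * l_i) = 26/95*2 + 11/95*3 + 28/95*2 + 1/95*4 + 26/95*2 + 3/95*4 = 11/5 = 2.2

2.2 bits


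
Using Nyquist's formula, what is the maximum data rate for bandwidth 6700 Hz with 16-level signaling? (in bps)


Rate = 2 * B * log2(M) = 2 * 6700 * 4.0 = 53600.0

53600.0 bps


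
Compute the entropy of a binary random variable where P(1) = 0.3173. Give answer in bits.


H = -p*log2(p) - (1-p)*log2(1-p). -0.3173*log2(0.3173) = 0.525474; -0.6827*log2(0.6827) = 0.375947. H = 0.525474 + 0.375947 = 0.9014

0.9014 bits


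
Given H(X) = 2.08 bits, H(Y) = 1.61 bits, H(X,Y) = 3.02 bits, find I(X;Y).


I(X;Y) = H(X) + H(Y) - H(X,Y) = 2.08 + 1.61 - 3.02 = 0.67

0.67 bits


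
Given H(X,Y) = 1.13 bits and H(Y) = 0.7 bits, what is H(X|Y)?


H(X|Y) = H(X,Y) - H(Y) = 1.13 - 0.7 = 0.43

0.43 bits


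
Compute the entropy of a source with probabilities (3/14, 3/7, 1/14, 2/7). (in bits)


H = -sum(p_i * log2(p_i)). Terms: -(3/14)*log2(3/14) = 0.476227; -(3/7)*log2(3/7) = 0.523882; -(1/14)*log2(1/14) = 0.271954; -(2/7)*log2(2/7) = 0.516387. H = 0.476227 + 0.523882 + 0.271954 + 0.516387 = 1.7885

1.7885 bits


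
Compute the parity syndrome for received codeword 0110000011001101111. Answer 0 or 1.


Syndrome = XOR of all bits = 0 XOR 1 XOR 1 XOR 0 XOR 0 XOR 0 XOR 0 XOR 0 XOR 1 XOR 1 XOR 0 XOR 0 XOR 1 XOR 1 XOR 0 XOR 1 XOR 1 XOR 1 XOR 1 = 0

0


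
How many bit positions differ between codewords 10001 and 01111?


Count differing positions: ^ ^ ^ ^ . = 4 differences

4


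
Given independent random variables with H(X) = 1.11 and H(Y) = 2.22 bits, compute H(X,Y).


For independent variables, H(X,Y) = H(X) + H(Y) = 1.11 + 2.22 = 3.33

3.33 bits


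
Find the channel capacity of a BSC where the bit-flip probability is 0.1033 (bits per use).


H(p) = -p*log2(p) - (1-p)*log2(1-p) = -0.1033*log2(0.1033) - 0.8967*log2(0.8967) = 0.338317 + 0.141053 = 0.4794. C = 1 - H(p) = 1 - 0.4794 = 0.5206

0.5206 bits


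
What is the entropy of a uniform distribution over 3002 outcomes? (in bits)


H = log2(n) = log2(3002) = 11.5517

11.5517 bits


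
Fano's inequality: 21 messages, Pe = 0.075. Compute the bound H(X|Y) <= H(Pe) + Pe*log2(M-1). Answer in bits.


H(Pe) = -Pe*log2(Pe) - (1-Pe)*log2(1-Pe) = -0.075*log2(0.075) - 0.925*log2(0.925) = 0.280272 + 0.104039 = 0.3843. Pe*log2(M-1) = 0.075*log2(20) = 0.324145. Bound = H(Pe) + Pe*log2(M-1) = 0.280272 + 0.104039 + 0.324145 = 0.7085

0.7085 bits


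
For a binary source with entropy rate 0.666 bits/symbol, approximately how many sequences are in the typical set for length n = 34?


log2|A_typical| = nH = 34 * 0.666 = 22.644, so |A_typical| ~ 2^22.644 = 6.554e+06

6.554e+06


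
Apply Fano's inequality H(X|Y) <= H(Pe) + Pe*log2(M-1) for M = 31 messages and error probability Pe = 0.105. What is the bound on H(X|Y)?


H(Pe) = -Pe*log2(Pe) - (1-Pe)*log2(1-Pe) = -0.105*log2(0.105) - 0.895*log2(0.895) = 0.341412 + 0.143236 = 0.4846. Pe*log2(M-1) = 0.105*log2(30) = 0.515224. Bound = H(Pe) + Pe*log2(M-1) = 0.341412 + 0.143236 + 0.515224 = 0.9999

0.9999 bits


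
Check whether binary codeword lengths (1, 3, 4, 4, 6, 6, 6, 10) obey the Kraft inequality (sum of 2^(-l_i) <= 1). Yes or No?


Kraft sum = sum(2^(-l_i)) = 0.7979, need <= 1. Result: satisfied (a binary prefix-free code with these lengths exists)

Yes


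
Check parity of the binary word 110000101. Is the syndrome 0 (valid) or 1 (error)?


Syndrome = XOR of all bits = 1 XOR 1 XOR 0 XOR 0 XOR 0 XOR 0 XOR 1 XOR 0 XOR 1 = 0

0


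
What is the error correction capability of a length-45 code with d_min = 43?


Correction capability = floor((d-1)/2) = floor((43-1)/2) = 21

21 errors


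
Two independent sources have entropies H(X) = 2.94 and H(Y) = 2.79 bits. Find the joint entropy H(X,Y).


For independent variables, H(X,Y) = H(X) + H(Y) = 2.94 + 2.79 = 5.73

5.73 bits


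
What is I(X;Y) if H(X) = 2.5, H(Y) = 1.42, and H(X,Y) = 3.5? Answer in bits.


I(X;Y) = H(X) + H(Y) - H(X,Y) = 2.5 + 1.42 - 3.5 = 0.42

0.42 bits


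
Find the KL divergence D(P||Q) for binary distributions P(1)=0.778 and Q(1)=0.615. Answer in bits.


KL = p*log2(p/q) + (1-p)*log2((1-p)/(1-q)) = 0.778*log2(0.778/0.615) + 0.222*log2(0.222/0.385) = 0.0876

0.0876 bits


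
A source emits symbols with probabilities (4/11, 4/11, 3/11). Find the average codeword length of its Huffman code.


Huffman construction (repeatedly merge the two least-probable nodes; each merge adds 1 bit to every symbol beneath it): 3/11 + 4/11 = 7/11; 4/11 + 7/11 = 1. Resulting codeword lengths (in the order the probabilities were given): (2, 1, 2). L_avg = sum(p_i * l_i) = 4/11*2 + 4/11*1 + 3/11*2 = 18/11 = 1.6364

1.6364 bits


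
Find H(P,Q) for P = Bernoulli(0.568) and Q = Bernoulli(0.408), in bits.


H(P,Q) = -p*log2(q) - (1-p)*log2(1-q). -0.568*log2(0.408) = 0.734628; -0.432*log2(0.592) = 0.326735. H(P,Q) = 0.734628 + 0.326735 = 1.0614

1.0614 bits


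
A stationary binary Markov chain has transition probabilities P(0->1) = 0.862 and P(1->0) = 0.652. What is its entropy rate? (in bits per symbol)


Stationary distribution: pi_0 = p10/(p01+p10) = 0.4306, pi_1 = 0.5694. Entropy rate H' = pi_0*H(p01) + pi_1*H(p10) = 0.4306*0.579 + 0.5694*0.9323 = 0.7801

0.7801 bits/symbol


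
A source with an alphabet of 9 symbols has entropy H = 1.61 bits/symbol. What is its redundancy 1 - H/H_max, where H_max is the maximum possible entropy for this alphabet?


H_max = log2(K) = log2(9) = 3.1699 bits/symbol. Redundancy = 1 - H/H_max = 1 - 1.61/3.1699 = 1 - 0.5079 = 0.4921

0.4921


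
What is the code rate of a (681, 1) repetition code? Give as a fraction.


Rate = k/n = 1/681

1/681


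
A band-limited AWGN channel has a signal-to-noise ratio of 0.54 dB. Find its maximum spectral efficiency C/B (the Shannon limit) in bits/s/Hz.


SNR_linear = 10^(0.54/10) = 1.1324; C/B = log2(1 + SNR_linear) = log2(1 + 1.1324) = 1.0925

1.0925 bits/s/Hz


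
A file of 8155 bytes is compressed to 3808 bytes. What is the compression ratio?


Ratio = original / compressed = 8155 / 3808 = 2.1415

2.1415


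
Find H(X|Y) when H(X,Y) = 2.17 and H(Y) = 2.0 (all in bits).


H(X|Y) = H(X,Y) - H(Y) = 2.17 - 2.0 = 0.17

0.17 bits


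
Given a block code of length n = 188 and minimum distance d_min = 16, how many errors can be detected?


Detection capability = d_min - 1 = 16 - 1 = 15

15 errors


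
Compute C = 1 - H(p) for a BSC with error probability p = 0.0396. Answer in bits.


H(p) = -p*log2(p) - (1-p)*log2(1-p) = -0.0396*log2(0.0396) - 0.9604*log2(0.9604) = 0.184471 + 0.055984 = 0.2405. C = 1 - H(p) = 1 - 0.2405 = 0.7595

0.7595 bits


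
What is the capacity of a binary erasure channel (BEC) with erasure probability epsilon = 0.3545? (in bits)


C = 1 - epsilon = 1 - 0.3545 = 0.6455

0.6455 bits


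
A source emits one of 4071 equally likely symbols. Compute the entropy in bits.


H = log2(n) = log2(4071) = 11.9912

11.9912 bits


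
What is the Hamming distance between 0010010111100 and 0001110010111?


Count differing positions: . . ^ ^ ^ . . ^ . ^ . ^ ^ = 7 differences

7


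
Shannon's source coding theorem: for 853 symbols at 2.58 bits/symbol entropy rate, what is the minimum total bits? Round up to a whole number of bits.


Minimum bits >= n * H = 853 * 2.58 = 2200.74, rounded up to a whole number of bits = 2201

2201 bits


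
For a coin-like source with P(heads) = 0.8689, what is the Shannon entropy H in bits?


H = -p*log2(p) - (1-p)*log2(1-p). -0.8689*log2(0.8689) = 0.176159; -0.1311*log2(0.1311) = 0.384288. H = 0.176159 + 0.384288 = 0.5604

0.5604 bits


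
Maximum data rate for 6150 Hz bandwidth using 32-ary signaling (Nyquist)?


Rate = 2 * B * log2(M) = 2 * 6150 * 5.0 = 61500.0

61500.0 bps


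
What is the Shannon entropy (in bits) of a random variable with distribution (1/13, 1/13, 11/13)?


H = -sum(p_i * log2(p_i)). Terms: -(1/13)*log2(1/13) = 0.284649; -(1/13)*log2(1/13) = 0.284649; -(11/13)*log2(11/13) = 0.203930. H = 0.284649 + 0.284649 + 0.203930 = 0.7732

0.7732 bits


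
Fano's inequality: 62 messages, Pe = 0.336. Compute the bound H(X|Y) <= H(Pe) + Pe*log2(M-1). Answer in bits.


H(Pe) = -Pe*log2(Pe) - (1-Pe)*log2(1-Pe) = -0.336*log2(0.336) - 0.664*log2(0.664) = 0.528685 + 0.392255 = 0.9209. Pe*log2(M-1) = 0.336*log2(61) = 1.992728. Bound = H(Pe) + Pe*log2(M-1) = 0.528685 + 0.392255 + 1.992728 = 2.9137

2.9137 bits


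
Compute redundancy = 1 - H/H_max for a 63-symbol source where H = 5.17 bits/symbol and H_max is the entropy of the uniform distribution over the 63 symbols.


H_max = log2(K) = log2(63) = 5.9773 bits/symbol. Redundancy = 1 - H/H_max = 1 - 5.17/5.9773 = 1 - 0.8649 = 0.1351

0.1351


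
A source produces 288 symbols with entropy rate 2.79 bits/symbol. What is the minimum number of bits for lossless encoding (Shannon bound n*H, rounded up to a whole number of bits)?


Minimum bits >= n * H = 288 * 2.79 = 803.52, rounded up to a whole number of bits = 804

804 bits


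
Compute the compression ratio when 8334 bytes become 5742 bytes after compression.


Ratio = original / compressed = 8334 / 5742 = 1.4514

1.4514


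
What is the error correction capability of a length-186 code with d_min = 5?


Correction capability = floor((d-1)/2) = floor((5-1)/2) = 2

2 errors


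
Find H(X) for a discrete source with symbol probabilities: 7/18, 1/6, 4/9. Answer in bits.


H = -sum(p_i * log2(p_i)). Terms: -(7/18)*log2(7/18) = 0.529888; -(1/6)*log2(1/6) = 0.430827; -(4/9)*log2(4/9) = 0.519967. H = 0.529888 + 0.430827 + 0.519967 = 1.4807

1.4807 bits


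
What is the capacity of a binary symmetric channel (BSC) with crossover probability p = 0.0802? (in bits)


H(p) = -p*log2(p) - (1-p)*log2(1-p) = -0.0802*log2(0.0802) - 0.9198*log2(0.9198) = 0.291948 + 0.110935 = 0.4029. C = 1 - H(p) = 1 - 0.4029 = 0.5971

0.5971 bits


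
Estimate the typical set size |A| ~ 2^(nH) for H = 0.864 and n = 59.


log2|A_typical| = nH = 59 * 0.864 = 50.976, so |A_typical| ~ 2^50.976 = 2.215e+15

2.215e+15


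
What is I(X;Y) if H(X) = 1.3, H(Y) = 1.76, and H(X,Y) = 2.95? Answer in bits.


I(X;Y) = H(X) + H(Y) - H(X,Y) = 1.3 + 1.76 - 2.95 = 0.11

0.11 bits


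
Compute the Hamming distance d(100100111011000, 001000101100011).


Count differing positions: ^ . ^ ^ . . . ^ . ^ ^ ^ . ^ ^ = 9 differences

9


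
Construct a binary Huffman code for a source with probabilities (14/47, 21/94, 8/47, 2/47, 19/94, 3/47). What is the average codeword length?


Huffman construction (repeatedly merge the two least-probable nodes; each merge adds 1 bit to every symbol beneath it): 2/47 + 3/47 = 5/47; 5/47 + 8/47 = 13/47; 19/94 + 21/94 = 20/47; 13/47 + 14/47 = 27/47; 20/47 + 27/47 = 1. Resulting codeword lengths (in the order the probabilities were given): (2, 2, 3, 4, 2, 4). L_avg = sum(p_i * l_i) = 14/47*2 + 21/94*2 + 8/47*3 + 2/47*4 + 19/94*2 + 3/47*4 = 112/47 = 2.383

2.383 bits


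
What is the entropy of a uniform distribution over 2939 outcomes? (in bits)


H = log2(n) = log2(2939) = 11.5211

11.5211 bits


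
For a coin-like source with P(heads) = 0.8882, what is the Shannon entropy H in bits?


H = -p*log2(p) - (1-p)*log2(1-p). -0.8882*log2(0.8882) = 0.151921; -0.1118*log2(0.1118) = 0.353401. H = 0.151921 + 0.353401 = 0.5053

0.5053 bits


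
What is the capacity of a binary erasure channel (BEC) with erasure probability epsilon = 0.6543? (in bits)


C = 1 - epsilon = 1 - 0.6543 = 0.3457

0.3457 bits


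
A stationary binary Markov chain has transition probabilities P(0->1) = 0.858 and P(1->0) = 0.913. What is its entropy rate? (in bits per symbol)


Stationary distribution: pi_0 = p10/(p01+p10) = 0.5155, pi_1 = 0.4845. Entropy rate H' = pi_0*H(p01) + pi_1*H(p10) = 0.5155*0.5895 + 0.4845*0.4264 = 0.5104

0.5104 bits/symbol


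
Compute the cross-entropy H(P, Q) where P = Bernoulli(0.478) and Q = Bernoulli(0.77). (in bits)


H(P,Q) = -p*log2(q) - (1-p)*log2(1-q). -0.478*log2(0.77) = 0.180239; -0.522*log2(0.23) = 1.106794. H(P,Q) = 0.180239 + 1.106794 = 1.287

1.287 bits


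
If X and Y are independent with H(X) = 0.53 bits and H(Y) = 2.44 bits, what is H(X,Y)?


For independent variables, H(X,Y) = H(X) + H(Y) = 0.53 + 2.44 = 2.97

2.97 bits


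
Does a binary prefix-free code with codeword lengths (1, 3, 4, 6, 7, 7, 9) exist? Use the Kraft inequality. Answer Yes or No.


Kraft sum = sum(2^(-l_i)) = 0.7207, need <= 1. Result: satisfied (a binary prefix-free code with these lengths exists)

Yes


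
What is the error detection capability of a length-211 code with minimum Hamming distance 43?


Detection capability = d_min - 1 = 43 - 1 = 42

42 errors


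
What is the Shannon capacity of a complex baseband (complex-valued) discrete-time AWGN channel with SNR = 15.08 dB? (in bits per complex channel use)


SNR_linear = 10^(15.08/10) = 32.2107; C = log2(1 + SNR_linear) = log2(1 + 32.2107) = 5.0536

5.0536 bits/channel use


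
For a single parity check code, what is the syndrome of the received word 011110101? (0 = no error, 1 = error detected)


Syndrome = XOR of all bits = 0 XOR 1 XOR 1 XOR 1 XOR 1 XOR 0 XOR 1 XOR 0 XOR 1 = 0

0


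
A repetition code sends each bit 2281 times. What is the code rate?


Rate = k/n = 1/2281

1/2281


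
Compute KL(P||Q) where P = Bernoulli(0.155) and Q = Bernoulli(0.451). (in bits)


KL = p*log2(p/q) + (1-p)*log2((1-p)/(1-q)) = 0.155*log2(0.155/0.451) + 0.845*log2(0.845/0.549) = 0.2869

0.2869 bits


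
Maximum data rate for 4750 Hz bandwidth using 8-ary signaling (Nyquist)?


Rate = 2 * B * log2(M) = 2 * 4750 * 3.0 = 28500.0

28500.0 bps


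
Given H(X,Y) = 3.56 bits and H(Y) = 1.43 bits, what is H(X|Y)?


H(X|Y) = H(X,Y) - H(Y) = 3.56 - 1.43 = 2.13

2.13 bits


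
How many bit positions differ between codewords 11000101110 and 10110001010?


Count differing positions: . ^ ^ ^ . ^ . . ^ . . = 5 differences

5


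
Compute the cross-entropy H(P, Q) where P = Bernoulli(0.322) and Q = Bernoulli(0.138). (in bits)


H(P,Q) = -p*log2(q) - (1-p)*log2(1-q). -0.322*log2(0.138) = 0.920038; -0.678*log2(0.862) = 0.145255. H(P,Q) = 0.920038 + 0.145255 = 1.0653

1.0653 bits


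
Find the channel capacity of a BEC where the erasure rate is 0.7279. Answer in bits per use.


C = 1 - epsilon = 1 - 0.7279 = 0.2721

0.2721 bits


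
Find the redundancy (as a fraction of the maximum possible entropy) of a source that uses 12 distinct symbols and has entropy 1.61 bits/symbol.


H_max = log2(K) = log2(12) = 3.585 bits/symbol. Redundancy = 1 - H/H_max = 1 - 1.61/3.585 = 1 - 0.4491 = 0.5509

0.5509


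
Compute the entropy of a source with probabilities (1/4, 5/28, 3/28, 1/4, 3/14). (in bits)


H = -sum(p_i * log2(p_i)). Terms: -(1/4)*log2(1/4) = 0.500000; -(5/28)*log2(5/28) = 0.443826; -(3/28)*log2(3/28) = 0.345256; -(1/4)*log2(1/4) = 0.500000; -(3/14)*log2(3/14) = 0.476227. H = 0.500000 + 0.443826 + 0.345256 + 0.500000 + 0.476227 = 2.2653

2.2653 bits


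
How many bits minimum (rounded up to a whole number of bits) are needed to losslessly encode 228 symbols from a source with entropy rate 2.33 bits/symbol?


Minimum bits >= n * H = 228 * 2.33 = 531.24, rounded up to a whole number of bits = 532

532 bits


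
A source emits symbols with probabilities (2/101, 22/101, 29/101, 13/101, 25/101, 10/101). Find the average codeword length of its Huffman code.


Huffman construction (repeatedly merge the two least-probable nodes; each merge adds 1 bit to every symbol beneath it): 2/101 + 10/101 = 12/101; 12/101 + 13/101 = 25/101; 22/101 + 25/101 = 47/101; 25/101 + 29/101 = 54/101; 47/101 + 54/101 = 1. Resulting codeword lengths (in the order the probabilities were given): (4, 2, 2, 3, 2, 4). L_avg = sum(p_i * l_i) = 2/101*4 + 22/101*2 + 29/101*2 + 13/101*3 + 25/101*2 + 10/101*4 = 239/101 = 2.3663

2.3663 bits


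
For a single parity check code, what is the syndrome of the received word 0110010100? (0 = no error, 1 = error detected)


Syndrome = XOR of all bits = 0 XOR 1 XOR 1 XOR 0 XOR 0 XOR 1 XOR 0 XOR 1 XOR 0 XOR 0 = 0

0


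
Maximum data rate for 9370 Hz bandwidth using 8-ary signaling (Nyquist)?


Rate = 2 * B * log2(M) = 2 * 9370 * 3.0 = 56220.0

56220.0 bps


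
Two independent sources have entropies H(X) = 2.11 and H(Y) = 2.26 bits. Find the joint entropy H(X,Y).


For independent variables, H(X,Y) = H(X) + H(Y) = 2.11 + 2.26 = 4.37

4.37 bits


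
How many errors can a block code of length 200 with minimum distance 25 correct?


Correction capability = floor((d-1)/2) = floor((25-1)/2) = 12

12 errors


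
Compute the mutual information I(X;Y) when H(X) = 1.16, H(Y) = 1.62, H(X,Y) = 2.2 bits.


I(X;Y) = H(X) + H(Y) - H(X,Y) = 1.16 + 1.62 - 2.2 = 0.58

0.58 bits


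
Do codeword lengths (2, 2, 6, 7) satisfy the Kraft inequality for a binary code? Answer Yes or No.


Kraft sum = sum(2^(-l_i)) = 0.5234, need <= 1. Result: satisfied (a binary prefix-free code with these lengths exists)

Yes


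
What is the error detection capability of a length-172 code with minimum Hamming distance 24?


Detection capability = d_min - 1 = 24 - 1 = 23

23 errors


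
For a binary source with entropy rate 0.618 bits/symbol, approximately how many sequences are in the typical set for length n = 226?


log2|A_typical| = nH = 226 * 0.618 = 139.668, so |A_typical| ~ 2^139.668 = 1.107e+42

1.107e+42


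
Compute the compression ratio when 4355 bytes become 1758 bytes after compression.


Ratio = original / compressed = 4355 / 1758 = 2.4772

2.4772


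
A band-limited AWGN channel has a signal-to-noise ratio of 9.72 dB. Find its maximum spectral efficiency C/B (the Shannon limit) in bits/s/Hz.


SNR_linear = 10^(9.72/10) = 9.3756; C/B = log2(1 + SNR_linear) = log2(1 + 9.3756) = 3.3751

3.3751 bits/s/Hz


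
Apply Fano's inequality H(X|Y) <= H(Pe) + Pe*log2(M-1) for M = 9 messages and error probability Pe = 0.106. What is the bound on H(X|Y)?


H(Pe) = -Pe*log2(Pe) - (1-Pe)*log2(1-Pe) = -0.106*log2(0.106) - 0.894*log2(0.894) = 0.343214 + 0.144518 = 0.4877. Pe*log2(M-1) = 0.106*log2(8) = 0.318000. Bound = H(Pe) + Pe*log2(M-1) = 0.343214 + 0.144518 + 0.318000 = 0.8057

0.8057 bits


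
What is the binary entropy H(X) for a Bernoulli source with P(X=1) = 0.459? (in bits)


H = -p*log2(p) - (1-p)*log2(1-p). -0.459*log2(0.459) = 0.515656; -0.541*log2(0.541) = 0.479488. H = 0.515656 + 0.479488 = 0.9951

0.9951 bits


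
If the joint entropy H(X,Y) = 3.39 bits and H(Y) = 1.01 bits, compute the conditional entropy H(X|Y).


H(X|Y) = H(X,Y) - H(Y) = 3.39 - 1.01 = 2.38

2.38 bits


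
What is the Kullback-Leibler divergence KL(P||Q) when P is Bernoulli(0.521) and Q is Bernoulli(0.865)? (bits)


KL = p*log2(p/q) + (1-p)*log2((1-p)/(1-q)) = 0.521*log2(0.521/0.865) + 0.479*log2(0.479/0.135) = 0.4941

0.4941 bits


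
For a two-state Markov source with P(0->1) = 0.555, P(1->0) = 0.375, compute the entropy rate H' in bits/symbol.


Stationary distribution: pi_0 = p10/(p01+p10) = 0.4032, pi_1 = 0.5968. Entropy rate H' = pi_0*H(p01) + pi_1*H(p10) = 0.4032*0.9913 + 0.5968*0.9544 = 0.9693

0.9693 bits/symbol


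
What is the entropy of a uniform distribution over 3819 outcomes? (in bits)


H = log2(n) = log2(3819) = 11.899

11.899 bits


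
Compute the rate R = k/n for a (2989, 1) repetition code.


Rate = k/n = 1/2989

1/2989


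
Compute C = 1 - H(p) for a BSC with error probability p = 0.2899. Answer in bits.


H(p) = -p*log2(p) - (1-p)*log2(1-p) = -0.2899*log2(0.2899) - 0.7101*log2(0.7101) = 0.517869 + 0.350723 = 0.8686. C = 1 - H(p) = 1 - 0.8686 = 0.1314

0.1314 bits


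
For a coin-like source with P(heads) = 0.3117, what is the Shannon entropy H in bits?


H = -p*log2(p) - (1-p)*log2(1-p). -0.3117*log2(0.3117) = 0.524208; -0.6883*log2(0.6883) = 0.370918. H = 0.524208 + 0.370918 = 0.8951

0.8951 bits


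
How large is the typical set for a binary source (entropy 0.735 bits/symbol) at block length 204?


log2|A_typical| = nH = 204 * 0.735 = 149.94, so |A_typical| ~ 2^149.94 = 1.369e+45

1.369e+45


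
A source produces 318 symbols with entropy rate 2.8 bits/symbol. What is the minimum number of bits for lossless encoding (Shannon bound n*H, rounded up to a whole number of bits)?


Minimum bits >= n * H = 318 * 2.8 = 890.4, rounded up to a whole number of bits = 891

891 bits


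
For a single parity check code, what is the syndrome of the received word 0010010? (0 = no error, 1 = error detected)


Syndrome = XOR of all bits = 0 XOR 0 XOR 1 XOR 0 XOR 0 XOR 1 XOR 0 = 0

0


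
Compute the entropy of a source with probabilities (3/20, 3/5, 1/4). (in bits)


H = -sum(p_i * log2(p_i)). Terms: -(3/20)*log2(3/20) = 0.410545; -(3/5)*log2(3/5) = 0.442179; -(1/4)*log2(1/4) = 0.500000. H = 0.410545 + 0.442179 + 0.500000 = 1.3527

1.3527 bits


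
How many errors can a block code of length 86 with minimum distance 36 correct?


Correction capability = floor((d-1)/2) = floor((36-1)/2) = 17

17 errors


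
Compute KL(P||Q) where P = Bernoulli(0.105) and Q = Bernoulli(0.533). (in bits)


KL = p*log2(p/q) + (1-p)*log2((1-p)/(1-q)) = 0.105*log2(0.105/0.533) + 0.895*log2(0.895/0.467) = 0.5938

0.5938 bits


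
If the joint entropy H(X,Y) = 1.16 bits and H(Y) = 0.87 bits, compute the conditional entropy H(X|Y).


H(X|Y) = H(X,Y) - H(Y) = 1.16 - 0.87 = 0.29

0.29 bits


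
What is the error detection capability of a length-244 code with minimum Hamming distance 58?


Detection capability = d_min - 1 = 58 - 1 = 57

57 errors


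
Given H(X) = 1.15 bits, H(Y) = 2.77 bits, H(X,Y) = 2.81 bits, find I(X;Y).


I(X;Y) = H(X) + H(Y) - H(X,Y) = 1.15 + 2.77 - 2.81 = 1.11

1.11 bits


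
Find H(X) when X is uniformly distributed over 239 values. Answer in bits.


H = log2(n) = log2(239) = 7.9009

7.9009 bits


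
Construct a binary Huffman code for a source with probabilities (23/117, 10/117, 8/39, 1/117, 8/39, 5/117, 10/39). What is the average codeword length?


Huffman construction (repeatedly merge the two least-probable nodes; each merge adds 1 bit to every symbol beneath it): 1/117 + 5/117 = 2/39; 2/39 + 10/117 = 16/117; 16/117 + 23/117 = 1/3; 8/39 + 8/39 = 16/39; 10/39 + 1/3 = 23/39; 16/39 + 23/39 = 1. Resulting codeword lengths (in the order the probabilities were given): (3, 4, 2, 5, 2, 5, 2). L_avg = sum(p_i * l_i) = 23/117*3 + 10/117*4 + 8/39*2 + 1/117*5 + 8/39*2 + 5/117*5 + 10/39*2 = 295/117 = 2.5214

2.5214 bits


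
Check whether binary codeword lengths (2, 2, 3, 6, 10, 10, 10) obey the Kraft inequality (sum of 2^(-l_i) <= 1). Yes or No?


Kraft sum = sum(2^(-l_i)) = 0.6436, need <= 1. Result: satisfied (a binary prefix-free code with these lengths exists)

Yes


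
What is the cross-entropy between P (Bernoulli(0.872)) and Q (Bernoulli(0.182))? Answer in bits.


H(P,Q) = -p*log2(q) - (1-p)*log2(1-q). -0.872*log2(0.182) = 2.143367; -0.128*log2(0.818) = 0.037098. H(P,Q) = 2.143367 + 0.037098 = 2.1805

2.1805 bits


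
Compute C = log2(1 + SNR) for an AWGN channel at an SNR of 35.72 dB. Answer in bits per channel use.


SNR_linear = 10^(35.72/10) = 3732.5016; C = log2(1 + SNR_linear) = log2(1 + 3732.5016) = 11.8663

11.8663 bits/channel use


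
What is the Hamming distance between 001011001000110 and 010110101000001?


Count differing positions: . ^ ^ ^ . ^ ^ . . . . . ^ ^ ^ = 8 differences

8


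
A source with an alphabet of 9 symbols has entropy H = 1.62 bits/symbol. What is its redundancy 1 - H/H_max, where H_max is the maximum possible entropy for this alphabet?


H_max = log2(K) = log2(9) = 3.1699 bits/symbol. Redundancy = 1 - H/H_max = 1 - 1.62/3.1699 = 1 - 0.5111 = 0.4889

0.4889


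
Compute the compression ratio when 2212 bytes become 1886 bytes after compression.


Ratio = original / compressed = 2212 / 1886 = 1.1729

1.1729


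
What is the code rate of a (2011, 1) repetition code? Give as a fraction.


Rate = k/n = 1/2011

1/2011


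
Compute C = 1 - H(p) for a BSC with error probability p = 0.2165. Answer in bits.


H(p) = -p*log2(p) - (1-p)*log2(1-p) = -0.2165*log2(0.2165) - 0.7835*log2(0.7835) = 0.477937 + 0.275788 = 0.7537. C = 1 - H(p) = 1 - 0.7537 = 0.2463

0.2463 bits


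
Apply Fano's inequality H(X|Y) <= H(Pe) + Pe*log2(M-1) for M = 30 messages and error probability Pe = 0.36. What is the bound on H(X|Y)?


H(Pe) = -Pe*log2(Pe) - (1-Pe)*log2(1-Pe) = -0.36*log2(0.36) - 0.64*log2(0.64) = 0.530615 + 0.412068 = 0.9427. Pe*log2(M-1) = 0.36*log2(29) = 1.748873. Bound = H(Pe) + Pe*log2(M-1) = 0.530615 + 0.412068 + 1.748873 = 2.6916

2.6916 bits


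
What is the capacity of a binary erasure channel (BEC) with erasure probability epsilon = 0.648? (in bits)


C = 1 - epsilon = 1 - 0.648 = 0.352

0.352 bits


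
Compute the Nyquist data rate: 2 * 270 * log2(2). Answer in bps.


Rate = 2 * B * log2(M) = 2 * 270 * 1.0 = 540.0

540.0 bps


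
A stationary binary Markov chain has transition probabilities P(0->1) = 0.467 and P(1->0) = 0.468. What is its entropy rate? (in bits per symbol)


Stationary distribution: pi_0 = p10/(p01+p10) = 0.5005, pi_1 = 0.4995. Entropy rate H' = pi_0*H(p01) + pi_1*H(p10) = 0.5005*0.9969 + 0.4995*0.997 = 0.9969

0.9969 bits/symbol


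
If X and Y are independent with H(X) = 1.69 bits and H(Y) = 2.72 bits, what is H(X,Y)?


For independent variables, H(X,Y) = H(X) + H(Y) = 1.69 + 2.72 = 4.41

4.41 bits


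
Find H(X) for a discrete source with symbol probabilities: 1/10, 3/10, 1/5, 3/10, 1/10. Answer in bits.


H = -sum(p_i * log2(p_i)). Terms: -(1/10)*log2(1/10) = 0.332193; -(3/10)*log2(3/10) = 0.521090; -(1/5)*log2(1/5) = 0.464386; -(3/10)*log2(3/10) = 0.521090; -(1/10)*log2(1/10) = 0.332193. H = 0.332193 + 0.521090 + 0.464386 + 0.521090 + 0.332193 = 2.171

2.171 bits
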